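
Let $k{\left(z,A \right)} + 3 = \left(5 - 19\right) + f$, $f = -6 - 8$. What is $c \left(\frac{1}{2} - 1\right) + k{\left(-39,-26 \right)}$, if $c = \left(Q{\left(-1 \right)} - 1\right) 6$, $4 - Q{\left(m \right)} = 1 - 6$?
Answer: $-55$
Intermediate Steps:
$f = -14$ ($f = -6 - 8 = -14$)
$k{\left(z,A \right)} = -31$ ($k{\left(z,A \right)} = -3 + \left(\left(5 - 19\right) - 14\right) = -3 - 28 = -31$)
$Q{\left(m \right)} = 9$ ($Q{\left(m \right)} = 4 - \left(1 - 6\right) = 4 - -5 = 4 + 5 = 9$)
$c = 48$ ($c = \left(9 - 1\right) 6 = 8 \cdot 6 = 48$)
$c \left(\frac{1}{2} - 1\right) + k{\left(-39,-26 \right)} = 48 \left(\frac{1}{2} - 1\right) - 31 = 48 \left(- \frac{1}{2}\right) - 31 = -24 - 31 = -55$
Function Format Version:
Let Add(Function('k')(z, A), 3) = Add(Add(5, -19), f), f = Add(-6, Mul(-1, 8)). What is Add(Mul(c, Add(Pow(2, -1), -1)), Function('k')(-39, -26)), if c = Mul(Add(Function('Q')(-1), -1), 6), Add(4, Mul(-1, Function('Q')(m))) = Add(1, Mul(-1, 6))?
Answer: -55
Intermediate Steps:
f = -14 (f = Add(-6, -8) = -14)
Function('k')(z, A) = -31 (Function('k')(z, A) = Add(-3, Add(Add(5, -19), -14)) = Add(-3, Add(-14, -14)) = Add(-3, -28) = -31)
Function('Q')(m) = 9 (Function('Q')(m) = Add(4, Mul(-1, Add(1, Mul(-1, 6)))) = Add(4, Mul(-1, Add(1, -6))) = Add(4, Mul(-1, -5)) = Add(4, 5) = 9)
c = 48 (c = Mul(Add(9, -1), 6) = Mul(8, 6) = 48)
Add(Mul(c, Add(Pow(2, -1), -1)), Function('k')(-39, -26)) = Add(Mul(48, Add(Pow(2, -1), -1)), -31) = Add(Mul(48, Add(Rational(1, 2), -1)), -31) = Add(Mul(48, Rational(-1, 2)), -31) = Add(-24, -31) = -55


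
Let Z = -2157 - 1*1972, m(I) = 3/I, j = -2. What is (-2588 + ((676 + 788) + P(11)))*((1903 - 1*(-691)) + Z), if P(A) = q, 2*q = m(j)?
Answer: 6905965/4 ≈ 1.7265e+6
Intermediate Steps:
q = -¾ (q = (3/(-2))/2 = (3*(-½))/2 = (½)*(-3/2) = -¾ ≈ -0.75000)
P(A) = -¾
Z = -4129 (Z = -2157 - 1972 = -4129)
(-2588 + ((676 + 788) + P(11)))*((1903 - 1*(-691)) + Z) = (-2588 + ((676 + 788) - ¾))*((1903 - 1*(-691)) - 4129) = (-2588 + (1464 - ¾))*((1903 + 691) - 4129) = (-2588 + 5853/4)*(2594 - 4129) = -4499/4*(-1535) = 6905965/4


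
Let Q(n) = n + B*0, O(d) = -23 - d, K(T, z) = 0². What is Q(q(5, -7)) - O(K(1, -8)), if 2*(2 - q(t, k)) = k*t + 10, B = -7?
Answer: 75/2 ≈ 37.500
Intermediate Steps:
q(t, k) = -3 - k*t/2 (q(t, k) = 2 - (k*t + 10)/2 = 2 - (10 + k*t)/2 = 2 + (-5 - k*t/2) = -3 - k*t/2)
K(T, z) = 0
Q(n) = n (Q(n) = n - 7*0 = n + 0 = n)
Q(q(5, -7)) - O(K(1, -8)) = (-3 - ½*(-7)*5) - (-23 - 1*0) = (-3 + 35/2) - (-23 + 0) = 29/2 - 1*(-23) = 29/2 + 23 = 75/2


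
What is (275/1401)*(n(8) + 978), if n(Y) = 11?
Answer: 271975/1401 ≈ 194.13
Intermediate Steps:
(275/1401)*(n(8) + 978) = (275/1401)*(11 + 978) = (275*(1/1401))*989 = (275/1401)*989 = 271975/1401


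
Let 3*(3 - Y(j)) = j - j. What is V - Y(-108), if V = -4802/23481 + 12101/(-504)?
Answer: -35785229/1314936 ≈ -27.214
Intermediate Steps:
Y(j) = 3 (Y(j) = 3 - (j - j)/3 = 3 - 1/3*0 = 3 + 0 = 3)
V = -31840421/1314936 (V = -4802*1/23481 + 12101*(-1/504) = -4802/23481 - 12101/504 = -31840421/1314936 ≈ -24.214)
V - Y(-108) = -31840421/1314936 - 1*3 = -31840421/1314936 - 3 = -35785229/1314936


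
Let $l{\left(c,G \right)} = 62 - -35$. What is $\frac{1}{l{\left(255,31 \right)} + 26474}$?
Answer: $\frac{1}{26571} \approx 3.7635 \cdot 10^{-5}$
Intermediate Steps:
$l{\left(c,G \right)} = 97$ ($l{\left(c,G \right)} = 62 + 35 = 97$)
$\frac{1}{l{\left(255,31 \right)} + 26474} = \frac{1}{97 + 26474} = \frac{1}{26571}$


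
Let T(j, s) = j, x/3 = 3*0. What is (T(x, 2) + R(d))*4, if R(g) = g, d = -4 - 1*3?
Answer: -28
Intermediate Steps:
x = 0 (x = 3*(3*0) = 3*0 = 0)
d = -7 (d = -4 - 3 = -7)
(T(x, 2) + R(d))*4 = (0 - 7)*4 = -7*4 = -28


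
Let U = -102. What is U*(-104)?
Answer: 10608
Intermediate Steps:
U*(-104) = -102*(-104) = 10608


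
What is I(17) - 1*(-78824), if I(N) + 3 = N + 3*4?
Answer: 78850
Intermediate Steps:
I(N) = 9 + N (I(N) = -3 + (N + 3*4) = -3 + (N + 12) = -3 + (12 + N) = 9 + N)
I(17) - 1*(-78824) = (9 + 17) - 1*(-78824) = 26 + 78824 = 78850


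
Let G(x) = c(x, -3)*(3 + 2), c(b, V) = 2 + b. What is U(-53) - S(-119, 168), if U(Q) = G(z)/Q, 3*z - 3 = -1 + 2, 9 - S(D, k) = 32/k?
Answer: -3385/371 ≈ -9.1240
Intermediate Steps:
S(D, k) = 9 - 32/k
z = 4/3 (z = 1 + (-1 + 2)/3 = 1 + (⅓)*1 = 1 + ⅓ = 4/3 ≈ 1.3333)
G(x) = 10 + 5*x (G(x) = (2 + x)*(3 + 2) = (2 + x)*5 = 10 + 5*x)
U(Q) = 50/(3*Q) (U(Q) = (10 + 5*(4/3))/Q = (10 + 20/3)/Q = 50/(3*Q))
U(-53) - S(-119, 168) = (50/3)/(-53) - (9 - 32/168) = (50/3)*(-1/53) - (9 - 32*1/168) = -50/159 - (9 - 4/21) = -50/159 - 1*185/21 = -50/159 - 185/21 = -3385/371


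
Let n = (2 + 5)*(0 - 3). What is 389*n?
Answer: -8169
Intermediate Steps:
n = -21 (n = 7*(-3) = -21)
389*n = 389*(-21) = -8169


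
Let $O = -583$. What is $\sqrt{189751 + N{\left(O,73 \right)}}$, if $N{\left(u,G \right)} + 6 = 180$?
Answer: $5 \sqrt{7597} \approx 435.8$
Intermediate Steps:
$N{\left(u,G \right)} = 174$ ($N{\left(u,G \right)} = -6 + 180 = 174$)
$\sqrt{189751 + N{\left(O,73 \right)}} = \sqrt{189751 + 174} = \sqrt{189925} = 5 \sqrt{7597}$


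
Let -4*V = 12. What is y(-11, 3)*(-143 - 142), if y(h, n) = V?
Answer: 855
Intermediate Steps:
V = -3 (V = -1/4*12 = -3)
y(h, n) = -3
y(-11, 3)*(-143 - 142) = -3*(-143 - 142) = -3*(-285) = 855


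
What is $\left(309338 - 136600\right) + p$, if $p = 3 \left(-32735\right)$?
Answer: $74533$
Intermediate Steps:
$p = -98205$
$\left(309338 - 136600\right) + p = \left(309338 - 136600\right) - 98205 = 172738 - 98205 = 74533$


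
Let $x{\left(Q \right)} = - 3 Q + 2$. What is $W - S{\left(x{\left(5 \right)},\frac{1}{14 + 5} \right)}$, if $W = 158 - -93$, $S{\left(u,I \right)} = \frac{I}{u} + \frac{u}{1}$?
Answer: $\frac{65209}{247} \approx 264.0$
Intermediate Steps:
$x{\left(Q \right)} = 2 - 3 Q$
$S{\left(u,I \right)} = u + \frac{I}{u}$ ($S{\left(u,I \right)} = \frac{I}{u} + u 1 = \frac{I}{u} + u = u + \frac{I}{u}$)
$W = 251$ ($W = 158 + 93 = 251$)
$W - S{\left(x{\left(5 \right)},\frac{1}{14 + 5} \right)} = 251 - \left(\left(2 - 15\right) + \frac{1}{\left(14 + 5\right) \left(2 - 15\right)}\right) = 251 - \left(\left(2 - 15\right) + \frac{1}{19 \left(2 - 15\right)}\right) = 251 - \left(-13 + \frac{1}{19 \left(-13\right)}\right) = 251 - \left(-13 + \frac{1}{19} \left(- \frac{1}{13}\right)\right) = 251 - \left(-13 - \frac{1}{247}\right) = 251 - - \frac{3212}{247} = 251 + \frac{3212}{247} = \frac{65209}{247}$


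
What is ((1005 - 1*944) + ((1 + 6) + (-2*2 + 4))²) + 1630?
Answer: 1740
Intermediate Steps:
((1005 - 1*944) + ((1 + 6) + (-2*2 + 4))²) + 1630 = ((1005 - 944) + (7 + (-4 + 4))²) + 1630 = (61 + (7 + 0)²) + 1630 = (61 + 7²) + 1630 = (61 + 49) + 1630 = 110 + 1630 = 1740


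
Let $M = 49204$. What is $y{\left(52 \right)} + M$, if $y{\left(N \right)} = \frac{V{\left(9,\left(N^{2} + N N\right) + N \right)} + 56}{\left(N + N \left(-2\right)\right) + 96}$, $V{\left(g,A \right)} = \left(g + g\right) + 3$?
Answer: $\frac{196823}{4} \approx 49206.0$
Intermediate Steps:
$V{\left(g,A \right)} = 3 + 2 g$ ($V{\left(g,A \right)} = 2 g + 3 = 3 + 2 g$)
$y{\left(N \right)} = \frac{77}{96 - N}$ ($y{\left(N \right)} = \frac{\left(3 + 2 \cdot 9\right) + 56}{\left(N + N \left(-2\right)\right) + 96} = \frac{\left(3 + 18\right) + 56}{\left(N - 2 N\right) + 96} = \frac{21 + 56}{- N + 96} = \frac{77}{96 - N}$)
$y{\left(52 \right)} + M = - \frac{77}{-96 + 52} + 49204 = - \frac{77}{-44} + 49204 = \left(-77\right) \left(- \frac{1}{44}\right) + 49204 = \frac{7}{4} + 49204 = \frac{196823}{4}$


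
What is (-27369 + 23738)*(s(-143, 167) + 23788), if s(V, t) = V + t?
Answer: -86461372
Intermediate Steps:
(-27369 + 23738)*(s(-143, 167) + 23788) = (-27369 + 23738)*((-143 + 167) + 23788) = -3631*(24 + 23788) = -3631*23812 = -86461372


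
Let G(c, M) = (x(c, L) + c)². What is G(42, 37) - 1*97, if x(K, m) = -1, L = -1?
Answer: 1584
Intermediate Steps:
G(c, M) = (-1 + c)²
G(42, 37) - 1*97 = (-1 + 42)² - 1*97 = 41² - 97 = 1681 - 97 = 1584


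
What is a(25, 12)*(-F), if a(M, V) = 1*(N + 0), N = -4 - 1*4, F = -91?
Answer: -728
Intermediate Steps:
N = -8 (N = -4 - 4 = -8)
a(M, V) = -8 (a(M, V) = 1*(-8 + 0) = 1*(-8) = -8)
a(25, 12)*(-F) = -(-8)*(-91) = -8*91 = -728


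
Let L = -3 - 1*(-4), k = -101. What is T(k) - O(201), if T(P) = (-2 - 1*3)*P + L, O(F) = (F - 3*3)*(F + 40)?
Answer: -45766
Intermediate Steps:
L = 1 (L = -3 + 4 = 1)
O(F) = (-9 + F)*(40 + F) (O(F) = (F - 9)*(40 + F) = (-9 + F)*(40 + F))
T(P) = 1 - 5*P (T(P) = (-2 - 1*3)*P + 1 = (-2 - 3)*P + 1 = -5*P + 1 = 1 - 5*P)
T(k) - O(201) = (1 - 5*(-101)) - (-360 + 201² + 31*201) = (1 + 505) - (-360 + 40401 + 6231) = 506 - 1*46272 = 506 - 46272 = -45766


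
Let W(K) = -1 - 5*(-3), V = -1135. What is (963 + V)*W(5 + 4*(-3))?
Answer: -2408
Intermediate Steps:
W(K) = 14 (W(K) = -1 + 15 = 14)
(963 + V)*W(5 + 4*(-3)) = (963 - 1135)*14 = -172*14 = -2408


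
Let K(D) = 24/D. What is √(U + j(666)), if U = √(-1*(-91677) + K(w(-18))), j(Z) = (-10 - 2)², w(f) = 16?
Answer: √(576 + 6*√40746)/2 ≈ 21.137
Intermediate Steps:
j(Z) = 144 (j(Z) = (-12)² = 144)
U = 3*√40746/2 (U = √(-1*(-91677) + 24/16) = √(91677 + 24*(1/16)) = √(91677 + 3/2) = √(183357/2) = 3*√40746/2 ≈ 302.78)
√(U + j(666)) = √(3*√40746/2 + 144) = √(144 + 3*√40746/2)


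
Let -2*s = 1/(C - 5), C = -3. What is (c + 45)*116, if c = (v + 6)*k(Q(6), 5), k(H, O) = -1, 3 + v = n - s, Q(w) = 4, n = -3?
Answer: 20909/4 ≈ 5227.3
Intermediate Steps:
s = 1/16 (s = -1/(2*(-3 - 5)) = -1/2/(-8) = -1/2*(-1/8) = 1/16 ≈ 0.062500)
v = -97/16 (v = -3 + (-3 - 1*1/16) = -3 + (-3 - 1/16) = -3 - 49/16 = -97/16 ≈ -6.0625)
c = 1/16 (c = (-97/16 + 6)*(-1) = -1/16*(-1) = 1/16 ≈ 0.062500)
(c + 45)*116 = (1/16 + 45)*116 = (721/16)*116 = 20909/4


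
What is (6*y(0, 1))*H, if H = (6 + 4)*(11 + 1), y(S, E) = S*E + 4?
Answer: 2880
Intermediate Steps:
y(S, E) = 4 + E*S (y(S, E) = E*S + 4 = 4 + E*S)
H = 120 (H = 10*12 = 120)
(6*y(0, 1))*H = (6*(4 + 1*0))*120 = (6*(4 + 0))*120 = (6*4)*120 = 24*120 = 2880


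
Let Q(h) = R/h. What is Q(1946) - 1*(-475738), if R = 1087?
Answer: 925787235/1946 ≈ 4.7574e+5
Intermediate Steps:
Q(h) = 1087/h
Q(1946) - 1*(-475738) = 1087/1946 - 1*(-475738) = 1087*(1/1946) + 475738 = 1087/1946 + 475738 = 925787235/1946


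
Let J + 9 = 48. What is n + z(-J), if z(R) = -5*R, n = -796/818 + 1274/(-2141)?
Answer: 169382271/875669 ≈ 193.43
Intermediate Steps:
J = 39 (J = -9 + 48 = 39)
n = -1373184/875669 (n = -796*1/818 + 1274*(-1/2141) = -398/409 - 1274/2141 = -1373184/875669 ≈ -1.5682)
n + z(-J) = -1373184/875669 - (-5)*39 = -1373184/875669 - 5*(-39) = -1373184/875669 + 195 = 169382271/875669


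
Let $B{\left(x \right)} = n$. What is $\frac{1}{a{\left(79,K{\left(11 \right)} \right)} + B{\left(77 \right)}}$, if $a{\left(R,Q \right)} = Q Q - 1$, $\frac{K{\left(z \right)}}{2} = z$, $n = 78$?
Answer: $\frac{1}{561} \approx 0.0017825$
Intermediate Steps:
$B{\left(x \right)} = 78$
$K{\left(z \right)} = 2 z$
$a{\left(R,Q \right)} = -1 + Q^{2}$ ($a{\left(R,Q \right)} = Q^{2} - 1 = -1 + Q^{2}$)
$\frac{1}{a{\left(79,K{\left(11 \right)} \right)} + B{\left(77 \right)}} = \frac{1}{\left(-1 + \left(2 \cdot 11\right)^{2}\right) + 78} = \frac{1}{\left(-1 + 22^{2}\right) + 78} = \frac{1}{\left(-1 + 484\right) + 78} = \frac{1}{483 + 78} = \frac{1}{561}$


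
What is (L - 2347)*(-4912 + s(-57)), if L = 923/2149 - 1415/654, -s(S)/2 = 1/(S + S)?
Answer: 924229190077765/80110422 ≈ 1.1537e+7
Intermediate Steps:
s(S) = -1/S (s(S) = -2/(S + S) = -2*1/(2*S) = -1/S)
L = -2437193/1405446 (L = 923*(1/2149) - 1415*1/654 = 923/2149 - 1415/654 = -2437193/1405446 ≈ -1.7341)
(L - 2347)*(-4912 + s(-57)) = (-2437193/1405446 - 2347)*(-4912 - 1/(-57)) = -3301018955*(-4912 - 1*(-1/57))/1405446 = -3301018955*(-4912 + 1/57)/1405446 = -3301018955/1405446*(-279983/57) = 924229190077765/80110422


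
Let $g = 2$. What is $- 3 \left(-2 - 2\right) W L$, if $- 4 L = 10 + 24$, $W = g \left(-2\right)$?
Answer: $408$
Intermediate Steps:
$W = -4$ ($W = 2 \left(-2\right) = -4$)
$L = - \frac{17}{2}$ ($L = - \frac{10 + 24}{4} = \left(- \frac{1}{4}\right) 34 = - \frac{17}{2} \approx -8.5$)
$- 3 \left(-2 - 2\right) W L = - 3 \left(-2 - 2\right) \left(-4\right) \left(- \frac{17}{2}\right) = \left(-3\right) \left(-4\right) \left(-4\right) \left(- \frac{17}{2}\right) = 12 \left(-4\right) \left(- \frac{17}{2}\right) = \left(-48\right) \left(- \frac{17}{2}\right) = 408$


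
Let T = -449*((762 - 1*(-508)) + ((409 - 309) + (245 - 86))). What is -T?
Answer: 686521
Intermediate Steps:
T = -686521 (T = -449*((762 + 508) + (100 + 159)) = -449*(1270 + 259) = -449*1529 = -686521)
-T = -1*(-686521) = 686521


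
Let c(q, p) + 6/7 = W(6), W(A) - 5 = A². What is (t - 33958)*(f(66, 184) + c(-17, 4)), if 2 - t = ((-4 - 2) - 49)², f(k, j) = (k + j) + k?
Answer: -13170519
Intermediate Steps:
f(k, j) = j + 2*k (f(k, j) = (j + k) + k = j + 2*k)
W(A) = 5 + A²
c(q, p) = 281/7 (c(q, p) = -6/7 + (5 + 6²) = -6/7 + (5 + 36) = -6/7 + 41 = 281/7)
t = -3023 (t = 2 - ((-4 - 2) - 49)² = 2 - (-6 - 49)² = 2 - 1*(-55)² = 2 - 1*3025 = 2 - 3025 = -3023)
(t - 33958)*(f(66, 184) + c(-17, 4)) = (-3023 - 33958)*((184 + 2*66) + 281/7) = -36981*((184 + 132) + 281/7) = -36981*(316 + 281/7) = -36981*2493/7 = -13170519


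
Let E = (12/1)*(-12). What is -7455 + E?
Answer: -7599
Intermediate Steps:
E = -144 (E = (1*12)*(-12) = 12*(-12) = -144)
-7455 + E = -7455 - 144 = -7599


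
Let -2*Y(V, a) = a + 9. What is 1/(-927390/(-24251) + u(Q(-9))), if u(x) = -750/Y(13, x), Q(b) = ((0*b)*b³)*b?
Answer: 72753/14907670 ≈ 0.0048802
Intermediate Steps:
Y(V, a) = -9/2 - a/2 (Y(V, a) = -(a + 9)/2 = -(9 + a)/2 = -9/2 - a/2)
Q(b) = 0 (Q(b) = (0*b³)*b = 0*b = 0)
u(x) = -750/(-9/2 - x/2)
1/(-927390/(-24251) + u(Q(-9))) = 1/(-927390/(-24251) + 1500/(9 + 0)) = 1/(-927390*(-1/24251) + 1500/9) = 1/(927390/24251 + 1500*(⅑)) = 1/(927390/24251 + 500/3) = 1/(14907670/72753) = 72753/14907670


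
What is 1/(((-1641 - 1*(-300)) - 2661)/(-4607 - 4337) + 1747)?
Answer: 4472/7814585 ≈ 0.00057226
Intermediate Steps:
1/(((-1641 - 1*(-300)) - 2661)/(-4607 - 4337) + 1747) = 1/(((-1641 + 300) - 2661)/(-8944) + 1747) = 1/((-1341 - 2661)*(-1/8944) + 1747) = 1/(-4002*(-1/8944) + 1747) = 1/(2001/4472 + 1747) = 1/(7814585/4472) = 4472/7814585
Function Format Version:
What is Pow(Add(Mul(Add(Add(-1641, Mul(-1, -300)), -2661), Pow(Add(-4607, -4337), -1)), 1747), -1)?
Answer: Rational(4472, 7814585) ≈ 0.00057226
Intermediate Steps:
Pow(Add(Mul(Add(Add(-1641, Mul(-1, -300)), -2661), Pow(Add(-4607, -4337), -1)), 1747), -1) = Pow(Add(Mul(Add(Add(-1641, 300), -2661), Pow(-8944, -1)), 1747), -1) = Pow(Add(Mul(Add(-1341, -2661), Rational(-1, 8944)), 1747), -1) = Pow(Add(Mul(-4002, Rational(-1, 8944)), 1747), -1) = Pow(Add(Rational(2001, 4472), 1747), -1) = Pow(Rational(7814585, 4472), -1) = Rational(4472, 7814585)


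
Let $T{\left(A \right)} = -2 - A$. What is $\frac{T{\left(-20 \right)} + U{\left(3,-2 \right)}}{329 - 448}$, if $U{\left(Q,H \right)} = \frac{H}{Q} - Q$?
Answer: $- \frac{43}{357} \approx -0.12045$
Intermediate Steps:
$U{\left(Q,H \right)} = - Q + \frac{H}{Q}$
$\frac{T{\left(-20 \right)} + U{\left(3,-2 \right)}}{329 - 448} = \frac{\left(-2 - -20\right) - \left(3 + \frac{2}{3}\right)}{329 - 448} = \frac{\left(-2 + 20\right) - \frac{11}{3}}{-119} = \left(18 - \frac{11}{3}\right) \left(- \frac{1}{119}\right) = \frac{43}{3} \left(- \frac{1}{119}\right) = - \frac{43}{357}$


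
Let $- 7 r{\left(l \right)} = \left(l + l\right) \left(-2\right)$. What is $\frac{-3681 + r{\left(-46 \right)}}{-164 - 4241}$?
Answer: $\frac{25951}{30835} \approx 0.84161$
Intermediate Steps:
$r{\left(l \right)} = \frac{4 l}{7}$ ($r{\left(l \right)} = - \frac{\left(l + l\right) \left(-2\right)}{7} = - \frac{2 l \left(-2\right)}{7} = - \frac{\left(-4\right) l}{7} = \frac{4 l}{7}$)
$\frac{-3681 + r{\left(-46 \right)}}{-164 - 4241} = \frac{-3681 + \frac{4}{7} \left(-46\right)}{-164 - 4241} = \frac{-3681 - \frac{184}{7}}{-4405} = \left(- \frac{25951}{7}\right) \left(- \frac{1}{4405}\right) = \frac{25951}{30835}$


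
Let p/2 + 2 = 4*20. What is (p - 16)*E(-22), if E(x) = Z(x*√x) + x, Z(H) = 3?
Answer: -2660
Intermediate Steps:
E(x) = 3 + x
p = 156 (p = -4 + 2*(4*20) = -4 + 2*80 = -4 + 160 = 156)
(p - 16)*E(-22) = (156 - 16)*(3 - 22) = 140*(-19) = -2660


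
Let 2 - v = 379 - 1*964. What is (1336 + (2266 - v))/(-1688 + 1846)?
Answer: 3015/158 ≈ 19.082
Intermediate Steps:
v = 587 (v = 2 - (379 - 1*964) = 2 - (379 - 964) = 2 - 1*(-585) = 2 + 585 = 587)
(1336 + (2266 - v))/(-1688 + 1846) = (1336 + (2266 - 1*587))/(-1688 + 1846) = (1336 + (2266 - 587))/158 = (1336 + 1679)*(1/158) = 3015*(1/158) = 3015/158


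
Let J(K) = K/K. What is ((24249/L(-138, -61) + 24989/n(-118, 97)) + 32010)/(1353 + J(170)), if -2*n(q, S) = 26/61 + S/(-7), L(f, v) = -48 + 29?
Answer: 3754373149/147538610 ≈ 25.447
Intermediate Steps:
L(f, v) = -19
J(K) = 1
n(q, S) = -13/61 + S/14 (n(q, S) = -(26/61 + S/(-7))/2 = -(26*(1/61) + S*(-⅐))/2 = -(26/61 - S/7)/2 = -13/61 + S/14)
((24249/L(-138, -61) + 24989/n(-118, 97)) + 32010)/(1353 + J(170)) = ((24249/(-19) + 24989/(-13/61 + (1/14)*97)) + 32010)/(1353 + 1) = ((24249*(-1/19) + 24989/(-13/61 + 97/14)) + 32010)/1354 = ((-24249/19 + 24989/(5735/854)) + 32010)*(1/1354) = ((-24249/19 + 24989*(854/5735)) + 32010)*(1/1354) = ((-24249/19 + 21340606/5735) + 32010)*(1/1354) = (266403499/108965 + 32010)*(1/1354) = (3754373149/108965)*(1/1354) = 3754373149/147538610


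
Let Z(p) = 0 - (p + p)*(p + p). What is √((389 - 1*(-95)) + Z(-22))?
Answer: 22*I*√3 ≈ 38.105*I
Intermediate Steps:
Z(p) = -4*p² (Z(p) = 0 - 2*p*2*p = 0 - 4*p² = -4*p²)
√((389 - 1*(-95)) + Z(-22)) = √((389 - 1*(-95)) - 4*(-22)²) = √((389 + 95) - 4*484) = √(484 - 1936) = √(-1452) = 22*I*√3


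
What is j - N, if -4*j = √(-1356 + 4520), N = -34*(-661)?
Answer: -22474 - √791/2 ≈ -22488.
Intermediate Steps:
N = 22474
j = -√791/2 (j = -√(-1356 + 4520)/4 = -√791/2 ≈ -14.062)
j - N = -√791/2 - 1*22474 = -√791/2 - 22474 = -22474 - √791/2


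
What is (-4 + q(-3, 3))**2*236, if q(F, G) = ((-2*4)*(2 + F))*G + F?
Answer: 68204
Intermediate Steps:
q(F, G) = F + G*(-16 - 8*F) (q(F, G) = (-8*(2 + F))*G + F = (-16 - 8*F)*G + F = G*(-16 - 8*F) + F = F + G*(-16 - 8*F))
(-4 + q(-3, 3))**2*236 = (-4 + (-3 - 16*3 - 8*(-3)*3))**2*236 = (-4 + (-3 - 48 + 72))**2*236 = (-4 + 21)**2*236 = 17**2*236 = 289*236 = 68204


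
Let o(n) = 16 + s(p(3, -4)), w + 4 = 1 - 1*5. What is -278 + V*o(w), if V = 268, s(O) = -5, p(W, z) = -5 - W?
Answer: 2670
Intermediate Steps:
w = -8 (w = -4 + (1 - 1*5) = -4 + (1 - 5) = -4 - 4 = -8)
o(n) = 11 (o(n) = 16 - 5 = 11)
-278 + V*o(w) = -278 + 268*11 = -278 + 2948 = 2670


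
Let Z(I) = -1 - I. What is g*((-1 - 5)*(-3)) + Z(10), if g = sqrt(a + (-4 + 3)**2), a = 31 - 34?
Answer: -11 + 18*I*sqrt(2) ≈ -11.0 + 25.456*I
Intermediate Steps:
a = -3
g = I*sqrt(2) (g = sqrt(-3 + (-4 + 3)**2) = sqrt(-3 + (-1)**2) = sqrt(-3 + 1) = sqrt(-2) = I*sqrt(2) ≈ 1.4142*I)
g*((-1 - 5)*(-3)) + Z(10) = (I*sqrt(2))*((-1 - 5)*(-3)) + (-1 - 1*10) = (I*sqrt(2))*(-6*(-3)) + (-1 - 10) = (I*sqrt(2))*18 - 11 = 18*I*sqrt(2) - 11 = -11 + 18*I*sqrt(2)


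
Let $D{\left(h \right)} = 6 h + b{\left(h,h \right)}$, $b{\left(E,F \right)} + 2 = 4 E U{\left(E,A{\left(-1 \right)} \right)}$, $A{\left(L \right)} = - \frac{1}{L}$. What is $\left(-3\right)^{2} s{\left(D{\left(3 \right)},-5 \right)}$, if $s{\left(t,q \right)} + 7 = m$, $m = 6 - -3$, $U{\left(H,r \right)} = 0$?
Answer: $18$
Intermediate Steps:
$b{\left(E,F \right)} = -2$ ($b{\left(E,F \right)} = -2 + 4 E 0 = -2 + 0 = -2$)
$D{\left(h \right)} = -2 + 6 h$ ($D{\left(h \right)} = 6 h - 2 = -2 + 6 h$)
$m = 9$ ($m = 6 + 3 = 9$)
$s{\left(t,q \right)} = 2$ ($s{\left(t,q \right)} = -7 + 9 = 2$)
$\left(-3\right)^{2} s{\left(D{\left(3 \right)},-5 \right)} = \left(-3\right)^{2} \cdot 2 = 9 \cdot 2 = 18$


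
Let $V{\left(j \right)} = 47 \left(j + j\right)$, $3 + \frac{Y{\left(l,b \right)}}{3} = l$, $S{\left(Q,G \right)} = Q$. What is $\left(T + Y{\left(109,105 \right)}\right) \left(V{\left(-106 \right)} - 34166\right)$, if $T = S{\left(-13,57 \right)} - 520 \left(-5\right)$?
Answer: $-128197650$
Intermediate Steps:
$Y{\left(l,b \right)} = -9 + 3 l$
$V{\left(j \right)} = 94 j$ ($V{\left(j \right)} = 47 \cdot 2 j = 94 j$)
$T = 2587$ ($T = -13 - 520 \left(-5\right) = -13 - -2600 = -13 + 2600 = 2587$)
$\left(T + Y{\left(109,105 \right)}\right) \left(V{\left(-106 \right)} - 34166\right) = \left(2587 + \left(-9 + 3 \cdot 109\right)\right) \left(94 \left(-106\right) - 34166\right) = \left(2587 + \left(-9 + 327\right)\right) \left(-9964 - 34166\right) = \left(2587 + 318\right) \left(-44130\right) = 2905 \left(-44130\right) = -128197650$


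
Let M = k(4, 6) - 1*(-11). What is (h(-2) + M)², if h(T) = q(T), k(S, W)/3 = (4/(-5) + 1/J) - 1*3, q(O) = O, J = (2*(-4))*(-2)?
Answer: 31329/6400 ≈ 4.8952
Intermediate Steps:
J = 16 (J = -8*(-2) = 16)
k(S, W) = -897/80 (k(S, W) = 3*((4/(-5) + 1/16) - 1*3) = 3*((4*(-⅕) + 1*(1/16)) - 3) = 3*((-⅘ + 1/16) - 3) = 3*(-59/80 - 3) = 3*(-299/80) = -897/80)
M = -17/80 (M = -897/80 - 1*(-11) = -897/80 + 11 = -17/80 ≈ -0.21250)
h(T) = T
(h(-2) + M)² = (-2 - 17/80)² = (-177/80)² = 31329/6400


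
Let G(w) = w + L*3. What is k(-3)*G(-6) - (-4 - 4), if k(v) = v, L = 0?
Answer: 26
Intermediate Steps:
G(w) = w (G(w) = w + 0*3 = w + 0 = w)
k(-3)*G(-6) - (-4 - 4) = -3*(-6) - (-4 - 4) = 18 - 1*(-8) = 18 + 8 = 26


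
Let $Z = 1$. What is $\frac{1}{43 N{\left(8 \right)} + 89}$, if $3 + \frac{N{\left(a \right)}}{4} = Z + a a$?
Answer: $\frac{1}{10753} \approx 9.2997 \cdot 10^{-5}$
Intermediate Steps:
$N{\left(a \right)} = -8 + 4 a^{2}$ ($N{\left(a \right)} = -12 + 4 \left(1 + a a\right) = -12 + 4 \left(1 + a^{2}\right) = -12 + \left(4 + 4 a^{2}\right) = -8 + 4 a^{2}$)
$\frac{1}{43 N{\left(8 \right)} + 89} = \frac{1}{43 \left(-8 + 4 \cdot 8^{2}\right) + 89} = \frac{1}{43 \left(-8 + 4 \cdot 64\right) + 89} = \frac{1}{43 \left(-8 + 256\right) + 89} = \frac{1}{43 \cdot 248 + 89} = \frac{1}{10664 + 89} = \frac{1}{10753}$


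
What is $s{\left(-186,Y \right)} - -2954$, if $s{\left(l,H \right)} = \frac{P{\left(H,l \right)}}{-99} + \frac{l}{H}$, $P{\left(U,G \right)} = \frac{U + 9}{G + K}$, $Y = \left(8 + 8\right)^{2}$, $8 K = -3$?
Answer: $\frac{55799277931}{18893952} \approx 2953.3$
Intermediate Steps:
$K = - \frac{3}{8}$ ($K = \frac{1}{8} \left(-3\right) = - \frac{3}{8} \approx -0.375$)
$Y = 256$ ($Y = 16^{2} = 256$)
$P{\left(U,G \right)} = \frac{9 + U}{- \frac{3}{8} + G}$ ($P{\left(U,G \right)} = \frac{U + 9}{G - \frac{3}{8}} = \frac{9 + U}{- \frac{3}{8} + G}$)
$s{\left(l,H \right)} = \frac{l}{H} - \frac{8 \left(9 + H\right)}{99 \left(-3 + 8 l\right)}$ ($s{\left(l,H \right)} = \frac{8 \frac{1}{-3 + 8 l} \left(9 + H\right)}{-99} + \frac{l}{H} = \frac{8 \left(9 + H\right)}{-3 + 8 l} \left(- \frac{1}{99}\right) + \frac{l}{H} = - \frac{8 \left(9 + H\right)}{99 \left(-3 + 8 l\right)} + \frac{l}{H} = \frac{l}{H} - \frac{8 \left(9 + H\right)}{99 \left(-3 + 8 l\right)}$)
$s{\left(-186,Y \right)} - -2954 = \left(- \frac{186}{256} - \frac{9 + 256}{99 \left(- \frac{3}{8} - 186\right)}\right) - -2954 = \left(\left(-186\right) \frac{1}{256} - \frac{1}{99} \frac{1}{- \frac{1491}{8}} \cdot 265\right) + 2954 = \left(- \frac{93}{128} - \left(- \frac{8}{147609}\right) 265\right) + 2954 = \left(- \frac{93}{128} + \frac{2120}{147609}\right) + 2954 = - \frac{13456277}{18893952} + 2954 = \frac{55799277931}{18893952}$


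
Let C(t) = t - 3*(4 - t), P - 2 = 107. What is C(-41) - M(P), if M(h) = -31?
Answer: -145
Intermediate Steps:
P = 109 (P = 2 + 107 = 109)
C(t) = -12 + 4*t (C(t) = t + (-12 + 3*t) = -12 + 4*t)
C(-41) - M(P) = (-12 + 4*(-41)) - 1*(-31) = (-12 - 164) + 31 = -176 + 31 = -145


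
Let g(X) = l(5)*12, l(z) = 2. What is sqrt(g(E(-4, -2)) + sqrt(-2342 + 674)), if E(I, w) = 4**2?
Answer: sqrt(24 + 2*I*sqrt(417)) ≈ 5.9737 + 3.4184*I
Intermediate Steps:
E(I, w) = 16
g(X) = 24 (g(X) = 2*12 = 24)
sqrt(g(E(-4, -2)) + sqrt(-2342 + 674)) = sqrt(24 + sqrt(-2342 + 674)) = sqrt(24 + sqrt(-1668)) = sqrt(24 + 2*I*sqrt(417))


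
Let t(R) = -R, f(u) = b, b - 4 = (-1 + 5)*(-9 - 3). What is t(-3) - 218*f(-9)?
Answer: 9595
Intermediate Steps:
b = -44 (b = 4 + (-1 + 5)*(-9 - 3) = 4 + 4*(-12) = 4 - 48 = -44)
f(u) = -44
t(-3) - 218*f(-9) = -1*(-3) - 218*(-44) = 3 + 9592 = 9595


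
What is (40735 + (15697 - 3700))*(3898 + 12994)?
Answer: 890748944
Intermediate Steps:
(40735 + (15697 - 3700))*(3898 + 12994) = (40735 + 11997)*16892 = 52732*16892 = 890748944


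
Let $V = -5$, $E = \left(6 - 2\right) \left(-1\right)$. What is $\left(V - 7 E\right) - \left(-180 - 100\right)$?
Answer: $303$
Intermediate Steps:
$E = -4$ ($E = 4 \left(-1\right) = -4$)
$\left(V - 7 E\right) - \left(-180 - 100\right) = \left(-5 - -28\right) - \left(-180 - 100\right) = \left(-5 + 28\right) - \left(-180 - 100\right) = 23 - -280 = 23 + 280 = 303$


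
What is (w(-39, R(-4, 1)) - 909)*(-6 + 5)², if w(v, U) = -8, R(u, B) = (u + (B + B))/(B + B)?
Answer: -917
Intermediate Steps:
R(u, B) = (u + 2*B)/(2*B) (R(u, B) = (u + 2*B)/((2*B)) = (u + 2*B)*(1/(2*B)) = (u + 2*B)/(2*B))
(w(-39, R(-4, 1)) - 909)*(-6 + 5)² = (-8 - 909)*(-6 + 5)² = -917*(-1)² = -917*1 = -917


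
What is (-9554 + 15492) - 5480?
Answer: 458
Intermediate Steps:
(-9554 + 15492) - 5480 = 5938 - 5480 = 458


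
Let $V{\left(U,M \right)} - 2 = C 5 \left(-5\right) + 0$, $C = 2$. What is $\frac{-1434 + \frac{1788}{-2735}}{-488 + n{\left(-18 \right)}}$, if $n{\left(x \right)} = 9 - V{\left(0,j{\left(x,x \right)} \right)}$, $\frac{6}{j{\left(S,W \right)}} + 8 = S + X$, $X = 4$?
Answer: $\frac{3923778}{1178785} \approx 3.3287$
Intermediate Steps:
$j{\left(S,W \right)} = \frac{6}{-4 + S}$ ($j{\left(S,W \right)} = \frac{6}{-8 + \left(S + 4\right)} = \frac{6}{-8 + \left(4 + S\right)} = \frac{6}{-4 + S}$)
$V{\left(U,M \right)} = -48$ ($V{\left(U,M \right)} = 2 + \left(2 \cdot 5 \left(-5\right) + 0\right) = 2 + \left(10 \left(-5\right) + 0\right) = 2 + \left(-50 + 0\right) = 2 - 50 = -48$)
$n{\left(x \right)} = 57$ ($n{\left(x \right)} = 9 - -48 = 9 + 48 = 57$)
$\frac{-1434 + \frac{1788}{-2735}}{-488 + n{\left(-18 \right)}} = \frac{-1434 + \frac{1788}{-2735}}{-488 + 57} = \frac{-1434 + 1788 \left(- \frac{1}{2735}\right)}{-431} = \left(-1434 - \frac{1788}{2735}\right) \left(- \frac{1}{431}\right) = \left(- \frac{3923778}{2735}\right) \left(- \frac{1}{431}\right) = \frac{3923778}{1178785}$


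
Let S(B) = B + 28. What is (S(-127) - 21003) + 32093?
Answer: 10991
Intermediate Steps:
S(B) = 28 + B
(S(-127) - 21003) + 32093 = ((28 - 127) - 21003) + 32093 = (-99 - 21003) + 32093 = -21102 + 32093 = 10991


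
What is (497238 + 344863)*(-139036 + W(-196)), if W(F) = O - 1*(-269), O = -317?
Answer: -117122775484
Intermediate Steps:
W(F) = -48 (W(F) = -317 - 1*(-269) = -317 + 269 = -48)
(497238 + 344863)*(-139036 + W(-196)) = (497238 + 344863)*(-139036 - 48) = 842101*(-139084) = -117122775484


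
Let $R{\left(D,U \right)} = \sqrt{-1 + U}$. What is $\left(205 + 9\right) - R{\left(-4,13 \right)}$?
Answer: $214 - 2 \sqrt{3} \approx 210.54$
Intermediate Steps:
$\left(205 + 9\right) - R{\left(-4,13 \right)} = \left(205 + 9\right) - \sqrt{-1 + 13} = 214 - \sqrt{12} = 214 - 2 \sqrt{3}$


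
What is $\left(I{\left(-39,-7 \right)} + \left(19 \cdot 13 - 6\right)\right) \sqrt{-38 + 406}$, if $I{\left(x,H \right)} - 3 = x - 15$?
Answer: $760 \sqrt{23} \approx 3644.8$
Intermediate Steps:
$I{\left(x,H \right)} = -12 + x$ ($I{\left(x,H \right)} = 3 + \left(x - 15\right) = 3 + \left(-15 + x\right) = -12 + x$)
$\left(I{\left(-39,-7 \right)} + \left(19 \cdot 13 - 6\right)\right) \sqrt{-38 + 406} = \left(\left(-12 - 39\right) + \left(19 \cdot 13 - 6\right)\right) \sqrt{-38 + 406} = \left(-51 + \left(247 - 6\right)\right) \sqrt{368} = \left(-51 + 241\right) 4 \sqrt{23} = 190 \cdot 4 \sqrt{23} = 760 \sqrt{23}$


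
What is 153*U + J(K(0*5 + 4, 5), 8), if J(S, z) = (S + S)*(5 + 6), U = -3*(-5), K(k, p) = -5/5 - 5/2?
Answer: 2218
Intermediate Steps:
K(k, p) = -7/2 (K(k, p) = -5*⅕ - 5*½ = -1 - 5/2 = -7/2)
U = 15
J(S, z) = 22*S (J(S, z) = (2*S)*11 = 22*S)
153*U + J(K(0*5 + 4, 5), 8) = 153*15 + 22*(-7/2) = 2295 - 77 = 2218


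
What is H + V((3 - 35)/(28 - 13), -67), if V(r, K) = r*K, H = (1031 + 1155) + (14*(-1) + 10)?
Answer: 34874/15 ≈ 2324.9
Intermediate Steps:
H = 2182 (H = 2186 + (-14 + 10) = 2186 - 4 = 2182)
V(r, K) = K*r
H + V((3 - 35)/(28 - 13), -67) = 2182 - 67*(3 - 35)/(28 - 13) = 2182 - (-2144)/15 = 2182 - 67*(-32/15) = 2182 + 2144/15 = 34874/15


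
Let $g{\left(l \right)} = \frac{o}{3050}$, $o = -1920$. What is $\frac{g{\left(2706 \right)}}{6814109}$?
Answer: $- \frac{192}{2078303245} \approx -9.2383 \cdot 10^{-8}$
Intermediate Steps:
$g{\left(l \right)} = - \frac{192}{305}$ ($g{\left(l \right)} = - \frac{1920}{3050} = \left(-1920\right) \frac{1}{3050} = - \frac{192}{305}$)
$\frac{g{\left(2706 \right)}}{6814109} = - \frac{192}{305 \cdot 6814109} = \left(- \frac{192}{305}\right) \frac{1}{6814109} = - \frac{192}{2078303245}$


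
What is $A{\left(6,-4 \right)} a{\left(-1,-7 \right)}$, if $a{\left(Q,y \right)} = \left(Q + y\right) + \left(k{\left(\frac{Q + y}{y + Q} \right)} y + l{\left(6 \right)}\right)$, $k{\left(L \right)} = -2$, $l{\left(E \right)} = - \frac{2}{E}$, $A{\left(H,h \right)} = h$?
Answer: $- \frac{68}{3} \approx -22.667$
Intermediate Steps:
$a{\left(Q,y \right)} = - \frac{1}{3} + Q - y$ ($a{\left(Q,y \right)} = \left(Q + y\right) - \left(\frac{1}{3} + 2 y\right) = - \frac{1}{3} + Q - y$)
$A{\left(6,-4 \right)} a{\left(-1,-7 \right)} = - 4 \left(- \frac{1}{3} - 1 - -7\right) = - 4 \left(- \frac{1}{3} - 1 + 7\right) = \left(-4\right) \frac{17}{3} = - \frac{68}{3}$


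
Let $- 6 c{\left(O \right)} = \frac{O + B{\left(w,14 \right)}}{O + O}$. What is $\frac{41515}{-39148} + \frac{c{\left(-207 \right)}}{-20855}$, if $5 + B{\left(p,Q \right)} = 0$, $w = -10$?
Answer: $- \frac{537656821981}{507003986340} \approx -1.0605$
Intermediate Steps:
$B{\left(p,Q \right)} = -5$ ($B{\left(p,Q \right)} = -5 + 0 = -5$)
$c{\left(O \right)} = - \frac{-5 + O}{12 O}$ ($c{\left(O \right)} = - \frac{\left(O - 5\right) \frac{1}{O + O}}{6} = - \frac{\left(-5 + O\right) \frac{1}{2 O}}{6} = - \frac{\frac{1}{2} \frac{1}{O} \left(-5 + O\right)}{6} = - \frac{-5 + O}{12 O}$)
$\frac{41515}{-39148} + \frac{c{\left(-207 \right)}}{-20855} = \frac{41515}{-39148} + \frac{\frac{1}{12} \frac{1}{-207} \left(5 - -207\right)}{-20855} = 41515 \left(- \frac{1}{39148}\right) + \frac{1}{12} \left(- \frac{1}{207}\right) \left(5 + 207\right) \left(- \frac{1}{20855}\right) = - \frac{41515}{39148} + \frac{1}{12} \left(- \frac{1}{207}\right) 212 \left(- \frac{1}{20855}\right) = - \frac{41515}{39148} - - \frac{53}{12950955} = - \frac{41515}{39148} + \frac{53}{12950955} = - \frac{537656821981}{507003986340}$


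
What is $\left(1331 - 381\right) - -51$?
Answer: $1001$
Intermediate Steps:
$\left(1331 - 381\right) - -51 = 950 + \left(-17 + 68\right) = 950 + 51 = 1001$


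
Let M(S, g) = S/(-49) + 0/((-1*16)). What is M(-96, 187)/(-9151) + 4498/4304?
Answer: 1008242759/964954648 ≈ 1.0449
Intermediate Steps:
M(S, g) = -S/49 (M(S, g) = S*(-1/49) + 0/(-16) = -S/49 + 0*(-1/16) = -S/49 + 0 = -S/49)
M(-96, 187)/(-9151) + 4498/4304 = -1/49*(-96)/(-9151) + 4498/4304 = (96/49)*(-1/9151) + 4498*(1/4304) = -96/448399 + 2249/2152 = 1008242759/964954648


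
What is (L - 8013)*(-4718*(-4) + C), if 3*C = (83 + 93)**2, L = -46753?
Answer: -4797063472/3 ≈ -1.5990e+9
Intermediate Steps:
C = 30976/3 (C = (83 + 93)**2/3 = (1/3)*176**2 = (1/3)*30976 = 30976/3 ≈ 10325.)
(L - 8013)*(-4718*(-4) + C) = (-46753 - 8013)*(-4718*(-4) + 30976/3) = -54766*(18872 + 30976/3) = -54766*87592/3 = -4797063472/3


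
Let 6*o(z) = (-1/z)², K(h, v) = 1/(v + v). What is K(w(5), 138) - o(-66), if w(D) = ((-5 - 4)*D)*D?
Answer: 2155/601128 ≈ 0.0035849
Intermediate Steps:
w(D) = -9*D² (w(D) = (-9*D)*D = -9*D²)
K(h, v) = 1/(2*v)
o(z) = 1/(6*z²) (o(z) = (-1/z)²/6 = 1/(6*z²))
K(w(5), 138) - o(-66) = (½)/138 - 1/(6*(-66)²) = (½)*(1/138) - 1/(6*4356) = 1/276 - 1*1/26136 = 1/276 - 1/26136 = 2155/601128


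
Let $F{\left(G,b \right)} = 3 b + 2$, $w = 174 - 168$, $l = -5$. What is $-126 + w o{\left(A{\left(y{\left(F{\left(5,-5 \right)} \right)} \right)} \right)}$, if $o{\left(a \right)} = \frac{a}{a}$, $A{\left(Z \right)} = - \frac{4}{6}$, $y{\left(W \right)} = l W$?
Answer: $-120$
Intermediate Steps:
$w = 6$
$F{\left(G,b \right)} = 2 + 3 b$
$y{\left(W \right)} = - 5 W$
$A{\left(Z \right)} = - \frac{2}{3}$ ($A{\left(Z \right)} = \left(-4\right) \frac{1}{6} = - \frac{2}{3}$)
$o{\left(a \right)} = 1$
$-126 + w o{\left(A{\left(y{\left(F{\left(5,-5 \right)} \right)} \right)} \right)} = -126 + 6 \cdot 1 = -126 + 6 = -120$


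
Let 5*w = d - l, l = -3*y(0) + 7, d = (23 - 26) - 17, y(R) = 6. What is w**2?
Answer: 81/25 ≈ 3.2400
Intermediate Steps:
d = -20 (d = -3 - 17 = -20)
l = -11 (l = -3*6 + 7 = -18 + 7 = -11)
w = -9/5 (w = (-20 - 1*(-11))/5 = (-20 + 11)/5 = (1/5)*(-9) = -9/5 ≈ -1.8000)
w**2 = (-9/5)**2 = 81/25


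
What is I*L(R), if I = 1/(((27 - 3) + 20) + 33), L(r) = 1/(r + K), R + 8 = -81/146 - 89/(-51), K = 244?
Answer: 7446/135991163 ≈ 5.4754e-5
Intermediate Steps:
R = -50705/7446 (R = -8 + (-81/146 - 89/(-51)) = -8 + (-81*1/146 - 89*(-1/51)) = -8 + (-81/146 + 89/51) = -8 + 8863/7446 = -50705/7446 ≈ -6.8097)
L(r) = 1/(244 + r) (L(r) = 1/(r + 244) = 1/(244 + r))
I = 1/77 (I = 1/((24 + 20) + 33) = 1/(44 + 33) = 1/77 ≈ 0.012987)
I*L(R) = 1/(77*(244 - 50705/7446)) = 1/(77*(1766119/7446)) = (1/77)*(7446/1766119) = 7446/135991163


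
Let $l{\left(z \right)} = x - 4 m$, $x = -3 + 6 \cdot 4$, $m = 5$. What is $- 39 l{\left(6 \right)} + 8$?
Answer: $-31$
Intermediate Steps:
$x = 21$ ($x = -3 + 24 = 21$)
$l{\left(z \right)} = 1$ ($l{\left(z \right)} = 21 - 20 = 1$)
$- 39 l{\left(6 \right)} + 8 = \left(-39\right) 1 + 8 = -39 + 8 = -31$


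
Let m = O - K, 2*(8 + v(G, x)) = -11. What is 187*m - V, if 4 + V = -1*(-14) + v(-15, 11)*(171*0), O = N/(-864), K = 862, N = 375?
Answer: -46450127/288 ≈ -1.6129e+5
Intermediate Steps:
v(G, x) = -27/2 (v(G, x) = -8 + (1/2)*(-11) = -8 - 11/2 = -27/2)
O = -125/288 (O = 375/(-864) = 375*(-1/864) = -125/288 ≈ -0.43403)
m = -248381/288 (m = -125/288 - 1*862 = -125/288 - 862 = -248381/288 ≈ -862.43)
V = 10 (V = -4 + (-1*(-14) - 4617*0/2) = -4 + (14 - 27/2*0) = -4 + (14 + 0) = -4 + 14 = 10)
187*m - V = 187*(-248381/288) - 1*10 = -46447247/288 - 10 = -46450127/288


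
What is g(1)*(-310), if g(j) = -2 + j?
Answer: 310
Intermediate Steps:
g(1)*(-310) = (-2 + 1)*(-310) = -1*(-310) = 310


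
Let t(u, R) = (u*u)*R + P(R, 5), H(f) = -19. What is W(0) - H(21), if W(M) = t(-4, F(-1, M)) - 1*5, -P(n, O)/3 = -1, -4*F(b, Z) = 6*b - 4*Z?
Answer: 41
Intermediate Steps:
F(b, Z) = Z - 3*b/2 (F(b, Z) = -(6*b - 4*Z)/4 = -(-4*Z + 6*b)/4 = Z - 3*b/2)
P(n, O) = 3 (P(n, O) = -3*(-1) = 3)
t(u, R) = 3 + R*u² (t(u, R) = (u*u)*R + 3 = u²*R + 3 = R*u² + 3 = 3 + R*u²)
W(M) = 22 + 16*M (W(M) = (3 + (M - 3/2*(-1))*(-4)²) - 1*5 = (3 + (M + 3/2)*16) - 5 = (3 + (3/2 + M)*16) - 5 = (3 + (24 + 16*M)) - 5 = (27 + 16*M) - 5 = 22 + 16*M)
W(0) - H(21) = (22 + 16*0) - 1*(-19) = (22 + 0) + 19 = 22 + 19 = 41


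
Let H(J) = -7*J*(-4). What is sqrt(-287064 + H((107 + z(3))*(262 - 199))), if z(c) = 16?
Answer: 6*I*sqrt(1947) ≈ 264.75*I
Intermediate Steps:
H(J) = 28*J
sqrt(-287064 + H((107 + z(3))*(262 - 199))) = sqrt(-287064 + 28*((107 + 16)*(262 - 199))) = sqrt(-287064 + 28*(123*63)) = sqrt(-287064 + 28*7749) = sqrt(-287064 + 216972) = sqrt(-70092) = 6*I*sqrt(1947)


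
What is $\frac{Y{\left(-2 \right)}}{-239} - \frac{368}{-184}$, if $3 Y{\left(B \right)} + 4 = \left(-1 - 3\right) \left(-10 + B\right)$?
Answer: $\frac{1390}{717} \approx 1.9386$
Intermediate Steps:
$Y{\left(B \right)} = 12 - \frac{4 B}{3}$ ($Y{\left(B \right)} = - \frac{4}{3} + \frac{\left(-1 - 3\right) \left(-10 + B\right)}{3} = - \frac{4}{3} + \frac{\left(-4\right) \left(-10 + B\right)}{3} = - \frac{4}{3} + \frac{40 - 4 B}{3} = - \frac{4}{3} - \left(- \frac{40}{3} + \frac{4 B}{3}\right) = 12 - \frac{4 B}{3}$)
$\frac{Y{\left(-2 \right)}}{-239} - \frac{368}{-184} = \frac{12 - - \frac{8}{3}}{-239} - \frac{368}{-184} = \left(12 + \frac{8}{3}\right) \left(- \frac{1}{239}\right) - -2 = \frac{44}{3} \left(- \frac{1}{239}\right) + 2 = - \frac{44}{717} + 2 = \frac{1390}{717}$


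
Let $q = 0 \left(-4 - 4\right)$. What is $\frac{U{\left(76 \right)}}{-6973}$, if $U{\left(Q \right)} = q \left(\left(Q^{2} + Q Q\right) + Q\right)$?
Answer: $0$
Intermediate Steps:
$q = 0$ ($q = 0 \left(-8\right) = 0$)
$U{\left(Q \right)} = 0$ ($U{\left(Q \right)} = 0 \left(\left(Q^{2} + Q Q\right) + Q\right) = 0 \left(\left(Q^{2} + Q^{2}\right) + Q\right) = 0 \left(2 Q^{2} + Q\right) = 0 \left(Q + 2 Q^{2}\right) = 0$)
$\frac{U{\left(76 \right)}}{-6973} = \frac{0}{-6973} = 0 \left(- \frac{1}{6973}\right) = 0$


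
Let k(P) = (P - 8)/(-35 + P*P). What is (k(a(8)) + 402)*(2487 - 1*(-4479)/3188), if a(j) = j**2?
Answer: 6475649207115/6473234 ≈ 1.0004e+6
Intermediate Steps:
k(P) = (-8 + P)/(-35 + P**2)
(k(a(8)) + 402)*(2487 - 1*(-4479)/3188) = ((-8 + 8**2)/(-35 + (8**2)**2) + 402)*(2487 - 1*(-4479)/3188) = ((-8 + 64)/(-35 + 64**2) + 402)*(2487 + 4479*(1/3188)) = (56/(-35 + 4096) + 402)*(2487 + 4479/3188) = (56/4061 + 402)*(7933035/3188) = (1632578/4061)*(7933035/3188) = 6475649207115/6473234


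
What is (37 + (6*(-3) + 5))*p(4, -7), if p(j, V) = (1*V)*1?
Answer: -168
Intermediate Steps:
p(j, V) = V (p(j, V) = V*1 = V)
(37 + (6*(-3) + 5))*p(4, -7) = (37 + (6*(-3) + 5))*(-7) = (37 + (-18 + 5))*(-7) = (37 - 13)*(-7) = 24*(-7) = -168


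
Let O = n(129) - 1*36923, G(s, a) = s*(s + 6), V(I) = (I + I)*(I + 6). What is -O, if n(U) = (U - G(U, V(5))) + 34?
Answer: 54175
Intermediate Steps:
V(I) = 2*I*(6 + I) (V(I) = (2*I)*(6 + I) = 2*I*(6 + I))
G(s, a) = s*(6 + s)
n(U) = 34 + U - U*(6 + U) (n(U) = (U - U*(6 + U)) + 34 = 34 + U - U*(6 + U))
O = -54175 (O = (34 + 129 - 1*129*(6 + 129)) - 1*36923 = (34 + 129 - 1*129*135) - 36923 = (34 + 129 - 17415) - 36923 = -17252 - 36923 = -54175)
-O = -1*(-54175) = 54175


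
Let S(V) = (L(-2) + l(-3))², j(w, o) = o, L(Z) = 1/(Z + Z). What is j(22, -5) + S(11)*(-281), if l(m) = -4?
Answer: -81289/16 ≈ -5080.6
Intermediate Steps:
L(Z) = 1/(2*Z)
S(V) = 289/16 (S(V) = ((½)/(-2) - 4)² = ((½)*(-½) - 4)² = (-¼ - 4)² = (-17/4)² = 289/16)
j(22, -5) + S(11)*(-281) = -5 + (289/16)*(-281) = -5 - 81209/16 = -81289/16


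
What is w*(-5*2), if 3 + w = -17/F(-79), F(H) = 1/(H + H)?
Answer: -26830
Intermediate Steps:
F(H) = 1/(2*H)
w = 2683 (w = -3 - 17/((1/2)/(-79)) = -3 - 17/((1/2)*(-1/79)) = -3 - 17/(-1/158) = -3 - 17*(-158) = -3 + 2686 = 2683)
w*(-5*2) = 2683*(-5*2) = 2683*(-10) = -26830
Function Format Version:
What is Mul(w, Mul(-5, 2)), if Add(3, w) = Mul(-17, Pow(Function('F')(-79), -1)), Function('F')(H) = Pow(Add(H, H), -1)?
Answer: -26830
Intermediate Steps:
Function('F')(H) = Mul(Rational(1, 2), Pow(H, -1)) (Function('F')(H) = Pow(Mul(2, H), -1) = Mul(Rational(1, 2), Pow(H, -1)))
w = 2683 (w = Add(-3, Mul(-17, Pow(Mul(Rational(1, 2), Pow(-79, -1)), -1))) = Add(-3, Mul(-17, Pow(Mul(Rational(1, 2), Rational(-1, 79)), -1))) = Add(-3, Mul(-17, Pow(Rational(-1, 158), -1))) = Add(-3, Mul(-17, -158)) = Add(-3, 2686) = 2683)
Mul(w, Mul(-5, 2)) = Mul(2683, Mul(-5, 2)) = Mul(2683, -10) = -26830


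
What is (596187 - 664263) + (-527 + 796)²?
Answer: 4285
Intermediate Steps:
(596187 - 664263) + (-527 + 796)² = -68076 + 269² = -68076 + 72361 = 4285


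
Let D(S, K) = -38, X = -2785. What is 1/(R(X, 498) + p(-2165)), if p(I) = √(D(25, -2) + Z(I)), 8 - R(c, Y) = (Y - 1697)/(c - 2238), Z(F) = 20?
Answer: 65273885/657993249 - 25230529*I*√2/657993249 ≈ 0.099201 - 0.054228*I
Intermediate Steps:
R(c, Y) = 8 - (-1697 + Y)/(-2238 + c) (R(c, Y) = 8 - (Y - 1697)/(c - 2238) = 8 - (-1697 + Y)/(-2238 + c))
p(I) = 3*I*√2 (p(I) = √(-38 + 20) = √(-18) = 3*I*√2)
1/(R(X, 498) + p(-2165)) = 1/((-16207 - 1*498 + 8*(-2785))/(-2238 - 2785) + 3*I*√2) = 1/((-16207 - 498 - 22280)/(-5023) + 3*I*√2) = 1/(-1/5023*(-38985) + 3*I*√2) = 1/(38985/5023 + 3*I*√2)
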